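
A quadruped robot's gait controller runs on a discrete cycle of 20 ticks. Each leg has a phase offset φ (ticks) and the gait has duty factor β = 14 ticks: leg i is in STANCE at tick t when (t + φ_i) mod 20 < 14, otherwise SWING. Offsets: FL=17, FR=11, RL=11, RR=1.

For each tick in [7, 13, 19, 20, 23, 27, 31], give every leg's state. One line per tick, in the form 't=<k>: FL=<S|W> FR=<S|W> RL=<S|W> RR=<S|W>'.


t=7: phase=(4,18,18,8) vs β=14 → FL=S FR=W RL=W RR=S
t=13: phase=(10,4,4,14) vs β=14 → FL=S FR=S RL=S RR=W
t=19: phase=(16,10,10,0) vs β=14 → FL=W FR=S RL=S RR=S
t=20: phase=(17,11,11,1) vs β=14 → FL=W FR=S RL=S RR=S
t=23: phase=(0,14,14,4) vs β=14 → FL=S FR=W RL=W RR=S
t=27: phase=(4,18,18,8) vs β=14 → FL=S FR=W RL=W RR=S
t=31: phase=(8,2,2,12) vs β=14 → FL=S FR=S RL=S RR=S

t=7: FL=S FR=W RL=W RR=S
t=13: FL=S FR=S RL=S RR=W
t=19: FL=W FR=S RL=S RR=S
t=20: FL=W FR=S RL=S RR=S
t=23: FL=S FR=W RL=W RR=S
t=27: FL=S FR=W RL=W RR=S
t=31: FL=S FR=S RL=S RR=S


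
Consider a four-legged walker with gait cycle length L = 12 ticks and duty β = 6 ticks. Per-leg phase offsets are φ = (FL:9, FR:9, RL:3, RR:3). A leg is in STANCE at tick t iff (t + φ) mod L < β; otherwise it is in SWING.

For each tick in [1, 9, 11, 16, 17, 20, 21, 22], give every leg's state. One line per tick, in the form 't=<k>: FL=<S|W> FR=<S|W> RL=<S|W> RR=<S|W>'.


t=1: phase=(10,10,4,4) vs β=6 → FL=W FR=W RL=S RR=S
t=9: phase=(6,6,0,0) vs β=6 → FL=W FR=W RL=S RR=S
t=11: phase=(8,8,2,2) vs β=6 → FL=W FR=W RL=S RR=S
t=16: phase=(1,1,7,7) vs β=6 → FL=S FR=S RL=W RR=W
t=17: phase=(2,2,8,8) vs β=6 → FL=S FR=S RL=W RR=W
t=20: phase=(5,5,11,11) vs β=6 → FL=S FR=S RL=W RR=W
t=21: phase=(6,6,0,0) vs β=6 → FL=W FR=W RL=S RR=S
t=22: phase=(7,7,1,1) vs β=6 → FL=W FR=W RL=S RR=S

t=1: FL=W FR=W RL=S RR=S
t=9: FL=W FR=W RL=S RR=S
t=11: FL=W FR=W RL=S RR=S
t=16: FL=S FR=S RL=W RR=W
t=17: FL=S FR=S RL=W RR=W
t=20: FL=S FR=S RL=W RR=W
t=21: FL=W FR=W RL=S RR=S
t=22: FL=W FR=W RL=S RR=S


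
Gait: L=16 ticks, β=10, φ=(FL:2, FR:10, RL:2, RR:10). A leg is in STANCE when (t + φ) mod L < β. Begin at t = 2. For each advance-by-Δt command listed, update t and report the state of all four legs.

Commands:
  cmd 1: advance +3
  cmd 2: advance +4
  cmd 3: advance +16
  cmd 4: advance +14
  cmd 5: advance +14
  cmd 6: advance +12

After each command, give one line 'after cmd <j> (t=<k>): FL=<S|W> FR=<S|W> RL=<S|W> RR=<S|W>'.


start t=2: FL=S FR=W RL=S RR=W
cmd 1: advance +3 → t=5, phase=(7,15,7,15) → FL=S FR=W RL=S RR=W
cmd 2: advance +4 → t=9, phase=(11,3,11,3) → FL=W FR=S RL=W RR=S
cmd 3: advance +16 → t=25, phase=(11,3,11,3) → FL=W FR=S RL=W RR=S
cmd 4: advance +14 → t=39, phase=(9,1,9,1) → FL=S FR=S RL=S RR=S
cmd 5: advance +14 → t=53, phase=(7,15,7,15) → FL=S FR=W RL=S RR=W
cmd 6: advance +12 → t=65, phase=(3,11,3,11) → FL=S FR=W RL=S RR=W

after cmd 1 (t=5): FL=S FR=W RL=S RR=W
after cmd 2 (t=9): FL=W FR=S RL=W RR=S
after cmd 3 (t=25): FL=W FR=S RL=W RR=S
after cmd 4 (t=39): FL=S FR=S RL=S RR=S
after cmd 5 (t=53): FL=S FR=W RL=S RR=W
after cmd 6 (t=65): FL=S FR=W RL=S RR=W


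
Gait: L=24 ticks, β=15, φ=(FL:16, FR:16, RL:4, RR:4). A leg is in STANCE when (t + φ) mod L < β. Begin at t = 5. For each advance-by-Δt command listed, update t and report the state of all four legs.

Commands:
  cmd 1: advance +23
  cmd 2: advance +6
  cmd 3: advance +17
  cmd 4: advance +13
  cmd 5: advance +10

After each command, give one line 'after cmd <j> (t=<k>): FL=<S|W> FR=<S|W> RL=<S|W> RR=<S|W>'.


start t=5: FL=W FR=W RL=S RR=S
cmd 1: advance +23 → t=28, phase=(20,20,8,8) → FL=W FR=W RL=S RR=S
cmd 2: advance +6 → t=34, phase=(2,2,14,14) → FL=S FR=S RL=S RR=S
cmd 3: advance +17 → t=51, phase=(19,19,7,7) → FL=W FR=W RL=S RR=S
cmd 4: advance +13 → t=64, phase=(8,8,20,20) → FL=S FR=S RL=W RR=W
cmd 5: advance +10 → t=74, phase=(18,18,6,6) → FL=W FR=W RL=S RR=S

after cmd 1 (t=28): FL=W FR=W RL=S RR=S
after cmd 2 (t=34): FL=S FR=S RL=S RR=S
after cmd 3 (t=51): FL=W FR=W RL=S RR=S
after cmd 4 (t=64): FL=S FR=S RL=W RR=W
after cmd 5 (t=74): FL=W FR=W RL=S RR=S


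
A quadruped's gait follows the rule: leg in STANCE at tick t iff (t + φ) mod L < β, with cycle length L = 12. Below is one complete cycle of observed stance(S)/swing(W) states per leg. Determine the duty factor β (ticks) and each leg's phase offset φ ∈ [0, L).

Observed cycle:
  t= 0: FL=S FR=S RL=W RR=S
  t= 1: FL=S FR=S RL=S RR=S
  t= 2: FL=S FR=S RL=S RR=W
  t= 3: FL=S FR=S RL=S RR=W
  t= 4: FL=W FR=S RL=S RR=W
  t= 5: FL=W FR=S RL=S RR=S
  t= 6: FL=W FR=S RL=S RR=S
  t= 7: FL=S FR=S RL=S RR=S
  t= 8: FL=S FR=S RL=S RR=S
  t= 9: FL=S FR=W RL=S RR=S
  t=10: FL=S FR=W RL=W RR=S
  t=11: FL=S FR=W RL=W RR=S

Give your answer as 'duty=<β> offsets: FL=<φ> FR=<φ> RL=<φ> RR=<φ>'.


duty β = stance ticks per leg = 9
FL: stance ticks = 9; W→S at t=7 → φ=5
FR: stance ticks = 9; W→S at t=0 → φ=0
RL: stance ticks = 9; W→S at t=1 → φ=11
RR: stance ticks = 9; W→S at t=5 → φ=7

duty=9 offsets: FL=5 FR=0 RL=11 RR=7


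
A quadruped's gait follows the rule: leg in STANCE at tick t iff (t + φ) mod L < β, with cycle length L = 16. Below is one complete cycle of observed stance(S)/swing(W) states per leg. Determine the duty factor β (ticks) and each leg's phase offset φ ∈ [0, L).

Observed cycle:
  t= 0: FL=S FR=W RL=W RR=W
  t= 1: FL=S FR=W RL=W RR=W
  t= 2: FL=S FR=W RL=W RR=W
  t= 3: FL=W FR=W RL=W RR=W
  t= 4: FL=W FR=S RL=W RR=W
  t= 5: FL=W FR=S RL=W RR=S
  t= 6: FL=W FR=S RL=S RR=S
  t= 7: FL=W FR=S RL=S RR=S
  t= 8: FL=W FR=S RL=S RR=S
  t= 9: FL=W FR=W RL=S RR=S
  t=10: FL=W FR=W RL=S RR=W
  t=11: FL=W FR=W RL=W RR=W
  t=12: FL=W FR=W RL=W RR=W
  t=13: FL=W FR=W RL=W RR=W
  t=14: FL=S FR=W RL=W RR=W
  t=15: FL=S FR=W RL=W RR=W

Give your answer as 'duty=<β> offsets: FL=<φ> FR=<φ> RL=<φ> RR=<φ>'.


duty=5 offsets: FL=2 FR=12 RL=10 RR=11

duty β = stance ticks per leg = 5
FL: stance ticks = 5; W→S at t=14 → φ=2
FR: stance ticks = 5; W→S at t=4 → φ=12
RL: stance ticks = 5; W→S at t=6 → φ=10
RR: stance ticks = 5; W→S at t=5 → φ=11


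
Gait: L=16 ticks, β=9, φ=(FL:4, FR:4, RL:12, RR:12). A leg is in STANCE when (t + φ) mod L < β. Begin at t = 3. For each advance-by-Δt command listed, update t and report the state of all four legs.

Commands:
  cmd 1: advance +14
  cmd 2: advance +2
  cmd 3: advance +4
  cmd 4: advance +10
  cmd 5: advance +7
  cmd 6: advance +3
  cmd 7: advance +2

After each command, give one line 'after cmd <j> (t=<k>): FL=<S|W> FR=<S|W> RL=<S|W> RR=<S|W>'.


start t=3: FL=S FR=S RL=W RR=W
cmd 1: advance +14 → t=17, phase=(5,5,13,13) → FL=S FR=S RL=W RR=W
cmd 2: advance +2 → t=19, phase=(7,7,15,15) → FL=S FR=S RL=W RR=W
cmd 3: advance +4 → t=23, phase=(11,11,3,3) → FL=W FR=W RL=S RR=S
cmd 4: advance +10 → t=33, phase=(5,5,13,13) → FL=S FR=S RL=W RR=W
cmd 5: advance +7 → t=40, phase=(12,12,4,4) → FL=W FR=W RL=S RR=S
cmd 6: advance +3 → t=43, phase=(15,15,7,7) → FL=W FR=W RL=S RR=S
cmd 7: advance +2 → t=45, phase=(1,1,9,9) → FL=S FR=S RL=W RR=W

after cmd 1 (t=17): FL=S FR=S RL=W RR=W
after cmd 2 (t=19): FL=S FR=S RL=W RR=W
after cmd 3 (t=23): FL=W FR=W RL=S RR=S
after cmd 4 (t=33): FL=S FR=S RL=W RR=W
after cmd 5 (t=40): FL=W FR=W RL=S RR=S
after cmd 6 (t=43): FL=W FR=W RL=S RR=S
after cmd 7 (t=45): FL=S FR=S RL=W RR=W


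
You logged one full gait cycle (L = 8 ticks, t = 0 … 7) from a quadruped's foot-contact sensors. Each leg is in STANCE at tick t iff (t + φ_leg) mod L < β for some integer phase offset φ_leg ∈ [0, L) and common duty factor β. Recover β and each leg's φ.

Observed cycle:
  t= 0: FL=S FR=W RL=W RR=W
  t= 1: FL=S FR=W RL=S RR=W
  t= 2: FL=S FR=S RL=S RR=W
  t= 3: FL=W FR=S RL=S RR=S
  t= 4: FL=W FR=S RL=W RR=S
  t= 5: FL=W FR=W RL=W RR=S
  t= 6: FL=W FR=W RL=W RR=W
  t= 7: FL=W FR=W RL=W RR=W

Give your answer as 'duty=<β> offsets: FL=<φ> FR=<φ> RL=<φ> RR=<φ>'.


duty β = stance ticks per leg = 3
FL: stance ticks = 3; W→S at t=0 → φ=0
FR: stance ticks = 3; W→S at t=2 → φ=6
RL: stance ticks = 3; W→S at t=1 → φ=7
RR: stance ticks = 3; W→S at t=3 → φ=5

duty=3 offsets: FL=0 FR=6 RL=7 RR=5


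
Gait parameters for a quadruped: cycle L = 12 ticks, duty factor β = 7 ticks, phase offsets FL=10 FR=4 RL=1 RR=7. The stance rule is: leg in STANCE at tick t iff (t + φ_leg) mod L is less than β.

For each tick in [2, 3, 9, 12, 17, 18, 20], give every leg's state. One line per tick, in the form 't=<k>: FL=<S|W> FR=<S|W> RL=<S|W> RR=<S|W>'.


t=2: FL=S FR=S RL=S RR=W
t=3: FL=S FR=W RL=S RR=W
t=9: FL=W FR=S RL=W RR=S
t=12: FL=W FR=S RL=S RR=W
t=17: FL=S FR=W RL=S RR=S
t=18: FL=S FR=W RL=W RR=S
t=20: FL=S FR=S RL=W RR=S

t=2: phase=(0,6,3,9) vs β=7 → FL=S FR=S RL=S RR=W
t=3: phase=(1,7,4,10) vs β=7 → FL=S FR=W RL=S RR=W
t=9: phase=(7,1,10,4) vs β=7 → FL=W FR=S RL=W RR=S
t=12: phase=(10,4,1,7) vs β=7 → FL=W FR=S RL=S RR=W
t=17: phase=(3,9,6,0) vs β=7 → FL=S FR=W RL=S RR=S
t=18: phase=(4,10,7,1) vs β=7 → FL=S FR=W RL=W RR=S
t=20: phase=(6,0,9,3) vs β=7 → FL=S FR=S RL=W RR=S


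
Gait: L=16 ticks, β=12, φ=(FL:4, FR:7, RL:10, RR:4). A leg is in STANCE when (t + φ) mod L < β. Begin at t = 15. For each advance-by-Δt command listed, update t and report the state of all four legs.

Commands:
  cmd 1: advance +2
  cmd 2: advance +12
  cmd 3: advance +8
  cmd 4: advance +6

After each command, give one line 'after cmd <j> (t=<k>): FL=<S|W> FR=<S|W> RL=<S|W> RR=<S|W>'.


start t=15: FL=S FR=S RL=S RR=S
cmd 1: advance +2 → t=17, phase=(5,8,11,5) → FL=S FR=S RL=S RR=S
cmd 2: advance +12 → t=29, phase=(1,4,7,1) → FL=S FR=S RL=S RR=S
cmd 3: advance +8 → t=37, phase=(9,12,15,9) → FL=S FR=W RL=W RR=S
cmd 4: advance +6 → t=43, phase=(15,2,5,15) → FL=W FR=S RL=S RR=W

after cmd 1 (t=17): FL=S FR=S RL=S RR=S
after cmd 2 (t=29): FL=S FR=S RL=S RR=S
after cmd 3 (t=37): FL=S FR=W RL=W RR=S
after cmd 4 (t=43): FL=W FR=S RL=S RR=W


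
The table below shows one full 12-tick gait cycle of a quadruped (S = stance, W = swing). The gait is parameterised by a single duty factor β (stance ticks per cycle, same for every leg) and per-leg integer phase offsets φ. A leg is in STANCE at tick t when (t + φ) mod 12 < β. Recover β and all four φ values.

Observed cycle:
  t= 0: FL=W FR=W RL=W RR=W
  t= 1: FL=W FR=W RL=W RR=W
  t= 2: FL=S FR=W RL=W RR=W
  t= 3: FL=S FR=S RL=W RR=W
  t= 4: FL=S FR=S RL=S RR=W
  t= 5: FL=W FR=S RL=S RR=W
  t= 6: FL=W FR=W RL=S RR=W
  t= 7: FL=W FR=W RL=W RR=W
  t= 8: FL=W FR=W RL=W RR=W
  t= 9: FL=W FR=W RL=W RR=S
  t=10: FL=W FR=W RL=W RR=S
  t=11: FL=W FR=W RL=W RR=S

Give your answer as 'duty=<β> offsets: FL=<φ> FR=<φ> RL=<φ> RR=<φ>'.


duty=3 offsets: FL=10 FR=9 RL=8 RR=3

duty β = stance ticks per leg = 3
FL: stance ticks = 3; W→S at t=2 → φ=10
FR: stance ticks = 3; W→S at t=3 → φ=9
RL: stance ticks = 3; W→S at t=4 → φ=8
RR: stance ticks = 3; W→S at t=9 → φ=3


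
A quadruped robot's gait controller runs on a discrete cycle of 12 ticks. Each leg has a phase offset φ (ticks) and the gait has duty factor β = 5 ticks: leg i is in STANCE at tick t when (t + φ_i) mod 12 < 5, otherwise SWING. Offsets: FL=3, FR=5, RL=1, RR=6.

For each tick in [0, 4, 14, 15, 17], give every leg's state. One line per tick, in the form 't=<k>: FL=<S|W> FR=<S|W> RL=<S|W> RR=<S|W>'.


t=0: phase=(3,5,1,6) vs β=5 → FL=S FR=W RL=S RR=W
t=4: phase=(7,9,5,10) vs β=5 → FL=W FR=W RL=W RR=W
t=14: phase=(5,7,3,8) vs β=5 → FL=W FR=W RL=S RR=W
t=15: phase=(6,8,4,9) vs β=5 → FL=W FR=W RL=S RR=W
t=17: phase=(8,10,6,11) vs β=5 → FL=W FR=W RL=W RR=W

t=0: FL=S FR=W RL=S RR=W
t=4: FL=W FR=W RL=W RR=W
t=14: FL=W FR=W RL=S RR=W
t=15: FL=W FR=W RL=S RR=W
t=17: FL=W FR=W RL=W RR=W


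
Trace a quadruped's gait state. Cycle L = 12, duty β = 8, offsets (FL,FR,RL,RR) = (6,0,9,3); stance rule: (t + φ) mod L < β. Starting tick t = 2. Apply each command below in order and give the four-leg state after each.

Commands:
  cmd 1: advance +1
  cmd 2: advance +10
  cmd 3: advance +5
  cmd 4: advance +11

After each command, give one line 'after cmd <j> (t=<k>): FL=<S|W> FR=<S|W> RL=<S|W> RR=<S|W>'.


after cmd 1 (t=3): FL=W FR=S RL=S RR=S
after cmd 2 (t=13): FL=S FR=S RL=W RR=S
after cmd 3 (t=18): FL=S FR=S RL=S RR=W
after cmd 4 (t=29): FL=W FR=S RL=S RR=W

start t=2: FL=W FR=S RL=W RR=S
cmd 1: advance +1 → t=3, phase=(9,3,0,6) → FL=W FR=S RL=S RR=S
cmd 2: advance +10 → t=13, phase=(7,1,10,4) → FL=S FR=S RL=W RR=S
cmd 3: advance +5 → t=18, phase=(0,6,3,9) → FL=S FR=S RL=S RR=W
cmd 4: advance +11 → t=29, phase=(11,5,2,8) → FL=W FR=S RL=S RR=W


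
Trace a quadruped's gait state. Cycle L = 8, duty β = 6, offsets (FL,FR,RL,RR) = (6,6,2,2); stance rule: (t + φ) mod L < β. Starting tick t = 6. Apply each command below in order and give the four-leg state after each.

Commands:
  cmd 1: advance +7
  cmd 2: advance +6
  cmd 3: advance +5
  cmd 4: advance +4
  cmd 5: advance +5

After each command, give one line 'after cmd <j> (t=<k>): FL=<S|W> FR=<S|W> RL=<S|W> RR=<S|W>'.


after cmd 1 (t=13): FL=S FR=S RL=W RR=W
after cmd 2 (t=19): FL=S FR=S RL=S RR=S
after cmd 3 (t=24): FL=W FR=W RL=S RR=S
after cmd 4 (t=28): FL=S FR=S RL=W RR=W
after cmd 5 (t=33): FL=W FR=W RL=S RR=S

start t=6: FL=S FR=S RL=S RR=S
cmd 1: advance +7 → t=13, phase=(3,3,7,7) → FL=S FR=S RL=W RR=W
cmd 2: advance +6 → t=19, phase=(1,1,5,5) → FL=S FR=S RL=S RR=S
cmd 3: advance +5 → t=24, phase=(6,6,2,2) → FL=W FR=W RL=S RR=S
cmd 4: advance +4 → t=28, phase=(2,2,6,6) → FL=S FR=S RL=W RR=W
cmd 5: advance +5 → t=33, phase=(7,7,3,3) → FL=W FR=W RL=S RR=S


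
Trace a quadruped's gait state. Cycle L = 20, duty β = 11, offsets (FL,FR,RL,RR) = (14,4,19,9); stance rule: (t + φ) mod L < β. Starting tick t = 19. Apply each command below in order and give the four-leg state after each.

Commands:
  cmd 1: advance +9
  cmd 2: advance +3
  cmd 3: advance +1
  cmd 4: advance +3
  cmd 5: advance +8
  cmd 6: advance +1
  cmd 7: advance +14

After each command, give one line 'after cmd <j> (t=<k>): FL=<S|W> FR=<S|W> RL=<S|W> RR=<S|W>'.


start t=19: FL=W FR=S RL=W RR=S
cmd 1: advance +9 → t=28, phase=(2,12,7,17) → FL=S FR=W RL=S RR=W
cmd 2: advance +3 → t=31, phase=(5,15,10,0) → FL=S FR=W RL=S RR=S
cmd 3: advance +1 → t=32, phase=(6,16,11,1) → FL=S FR=W RL=W RR=S
cmd 4: advance +3 → t=35, phase=(9,19,14,4) → FL=S FR=W RL=W RR=S
cmd 5: advance +8 → t=43, phase=(17,7,2,12) → FL=W FR=S RL=S RR=W
cmd 6: advance +1 → t=44, phase=(18,8,3,13) → FL=W FR=S RL=S RR=W
cmd 7: advance +14 → t=58, phase=(12,2,17,7) → FL=W FR=S RL=W RR=S

after cmd 1 (t=28): FL=S FR=W RL=S RR=W
after cmd 2 (t=31): FL=S FR=W RL=S RR=S
after cmd 3 (t=32): FL=S FR=W RL=W RR=S
after cmd 4 (t=35): FL=S FR=W RL=W RR=S
after cmd 5 (t=43): FL=W FR=S RL=S RR=W
after cmd 6 (t=44): FL=W FR=S RL=S RR=W
after cmd 7 (t=58): FL=W FR=S RL=W RR=S


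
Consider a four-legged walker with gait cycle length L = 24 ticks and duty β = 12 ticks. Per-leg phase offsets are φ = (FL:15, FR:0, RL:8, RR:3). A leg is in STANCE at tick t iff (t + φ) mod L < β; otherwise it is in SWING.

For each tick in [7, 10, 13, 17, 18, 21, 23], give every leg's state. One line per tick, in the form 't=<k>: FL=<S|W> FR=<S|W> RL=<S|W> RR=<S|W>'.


t=7: phase=(22,7,15,10) vs β=12 → FL=W FR=S RL=W RR=S
t=10: phase=(1,10,18,13) vs β=12 → FL=S FR=S RL=W RR=W
t=13: phase=(4,13,21,16) vs β=12 → FL=S FR=W RL=W RR=W
t=17: phase=(8,17,1,20) vs β=12 → FL=S FR=W RL=S RR=W
t=18: phase=(9,18,2,21) vs β=12 → FL=S FR=W RL=S RR=W
t=21: phase=(12,21,5,0) vs β=12 → FL=W FR=W RL=S RR=S
t=23: phase=(14,23,7,2) vs β=12 → FL=W FR=W RL=S RR=S

t=7: FL=W FR=S RL=W RR=S
t=10: FL=S FR=S RL=W RR=W
t=13: FL=S FR=W RL=W RR=W
t=17: FL=S FR=W RL=S RR=W
t=18: FL=S FR=W RL=S RR=W
t=21: FL=W FR=W RL=S RR=S
t=23: FL=W FR=W RL=S RR=S


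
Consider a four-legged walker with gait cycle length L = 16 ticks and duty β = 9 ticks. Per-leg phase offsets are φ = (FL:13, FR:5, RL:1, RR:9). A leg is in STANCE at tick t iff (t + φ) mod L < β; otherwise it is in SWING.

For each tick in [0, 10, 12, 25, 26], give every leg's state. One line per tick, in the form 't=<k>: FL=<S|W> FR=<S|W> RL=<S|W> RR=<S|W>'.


t=0: phase=(13,5,1,9) vs β=9 → FL=W FR=S RL=S RR=W
t=10: phase=(7,15,11,3) vs β=9 → FL=S FR=W RL=W RR=S
t=12: phase=(9,1,13,5) vs β=9 → FL=W FR=S RL=W RR=S
t=25: phase=(6,14,10,2) vs β=9 → FL=S FR=W RL=W RR=S
t=26: phase=(7,15,11,3) vs β=9 → FL=S FR=W RL=W RR=S

t=0: FL=W FR=S RL=S RR=W
t=10: FL=S FR=W RL=W RR=S
t=12: FL=W FR=S RL=W RR=S
t=25: FL=S FR=W RL=W RR=S
t=26: FL=S FR=W RL=W RR=S


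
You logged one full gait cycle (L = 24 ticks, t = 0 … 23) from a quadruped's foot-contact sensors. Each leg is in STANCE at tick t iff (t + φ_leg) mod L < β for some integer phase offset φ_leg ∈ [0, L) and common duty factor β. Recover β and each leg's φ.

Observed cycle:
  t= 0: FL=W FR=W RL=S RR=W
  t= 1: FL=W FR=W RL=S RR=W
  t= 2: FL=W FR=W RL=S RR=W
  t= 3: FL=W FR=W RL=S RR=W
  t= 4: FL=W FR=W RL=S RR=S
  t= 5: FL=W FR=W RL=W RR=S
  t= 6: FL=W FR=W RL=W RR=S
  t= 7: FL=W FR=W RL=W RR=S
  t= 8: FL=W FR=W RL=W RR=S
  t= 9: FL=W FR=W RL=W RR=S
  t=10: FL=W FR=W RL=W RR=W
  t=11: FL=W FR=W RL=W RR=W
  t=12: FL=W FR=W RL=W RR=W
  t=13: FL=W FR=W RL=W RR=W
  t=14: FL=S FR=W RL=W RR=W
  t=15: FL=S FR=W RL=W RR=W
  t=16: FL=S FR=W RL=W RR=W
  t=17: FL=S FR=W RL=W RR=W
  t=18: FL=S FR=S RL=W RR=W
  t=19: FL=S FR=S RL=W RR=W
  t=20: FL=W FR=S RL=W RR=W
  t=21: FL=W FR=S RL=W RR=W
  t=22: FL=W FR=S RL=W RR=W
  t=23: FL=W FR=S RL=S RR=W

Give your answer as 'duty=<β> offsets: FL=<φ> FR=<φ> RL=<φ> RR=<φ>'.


duty β = stance ticks per leg = 6
FL: stance ticks = 6; W→S at t=14 → φ=10
FR: stance ticks = 6; W→S at t=18 → φ=6
RL: stance ticks = 6; W→S at t=23 → φ=1
RR: stance ticks = 6; W→S at t=4 → φ=20

duty=6 offsets: FL=10 FR=6 RL=1 RR=20


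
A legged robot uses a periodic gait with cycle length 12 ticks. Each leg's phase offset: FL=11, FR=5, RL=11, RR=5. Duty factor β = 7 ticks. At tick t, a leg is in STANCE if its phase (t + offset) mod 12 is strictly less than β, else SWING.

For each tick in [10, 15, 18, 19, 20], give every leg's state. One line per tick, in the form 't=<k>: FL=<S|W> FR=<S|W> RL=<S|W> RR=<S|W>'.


t=10: FL=W FR=S RL=W RR=S
t=15: FL=S FR=W RL=S RR=W
t=18: FL=S FR=W RL=S RR=W
t=19: FL=S FR=S RL=S RR=S
t=20: FL=W FR=S RL=W RR=S

t=10: phase=(9,3,9,3) vs β=7 → FL=W FR=S RL=W RR=S
t=15: phase=(2,8,2,8) vs β=7 → FL=S FR=W RL=S RR=W
t=18: phase=(5,11,5,11) vs β=7 → FL=S FR=W RL=S RR=W
t=19: phase=(6,0,6,0) vs β=7 → FL=S FR=S RL=S RR=S
t=20: phase=(7,1,7,1) vs β=7 → FL=W FR=S RL=W RR=S


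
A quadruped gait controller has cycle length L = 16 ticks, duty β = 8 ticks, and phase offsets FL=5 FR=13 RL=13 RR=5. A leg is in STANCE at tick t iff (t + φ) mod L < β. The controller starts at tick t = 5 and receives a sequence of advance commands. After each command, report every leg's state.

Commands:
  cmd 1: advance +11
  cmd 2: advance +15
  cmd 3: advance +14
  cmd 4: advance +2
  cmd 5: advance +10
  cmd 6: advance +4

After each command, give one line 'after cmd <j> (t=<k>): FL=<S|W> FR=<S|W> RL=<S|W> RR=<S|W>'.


after cmd 1 (t=16): FL=S FR=W RL=W RR=S
after cmd 2 (t=31): FL=S FR=W RL=W RR=S
after cmd 3 (t=45): FL=S FR=W RL=W RR=S
after cmd 4 (t=47): FL=S FR=W RL=W RR=S
after cmd 5 (t=57): FL=W FR=S RL=S RR=W
after cmd 6 (t=61): FL=S FR=W RL=W RR=S

start t=5: FL=W FR=S RL=S RR=W
cmd 1: advance +11 → t=16, phase=(5,13,13,5) → FL=S FR=W RL=W RR=S
cmd 2: advance +15 → t=31, phase=(4,12,12,4) → FL=S FR=W RL=W RR=S
cmd 3: advance +14 → t=45, phase=(2,10,10,2) → FL=S FR=W RL=W RR=S
cmd 4: advance +2 → t=47, phase=(4,12,12,4) → FL=S FR=W RL=W RR=S
cmd 5: advance +10 → t=57, phase=(14,6,6,14) → FL=W FR=S RL=S RR=W
cmd 6: advance +4 → t=61, phase=(2,10,10,2) → FL=S FR=W RL=W RR=S


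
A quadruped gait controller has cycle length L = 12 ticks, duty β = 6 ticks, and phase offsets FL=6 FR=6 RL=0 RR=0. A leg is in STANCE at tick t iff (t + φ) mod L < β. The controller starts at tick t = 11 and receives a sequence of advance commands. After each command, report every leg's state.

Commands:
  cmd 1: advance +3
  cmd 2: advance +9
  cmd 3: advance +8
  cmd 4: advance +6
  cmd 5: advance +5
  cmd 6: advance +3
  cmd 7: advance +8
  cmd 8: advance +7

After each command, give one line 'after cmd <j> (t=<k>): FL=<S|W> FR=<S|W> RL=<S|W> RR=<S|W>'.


start t=11: FL=S FR=S RL=W RR=W
cmd 1: advance +3 → t=14, phase=(8,8,2,2) → FL=W FR=W RL=S RR=S
cmd 2: advance +9 → t=23, phase=(5,5,11,11) → FL=S FR=S RL=W RR=W
cmd 3: advance +8 → t=31, phase=(1,1,7,7) → FL=S FR=S RL=W RR=W
cmd 4: advance +6 → t=37, phase=(7,7,1,1) → FL=W FR=W RL=S RR=S
cmd 5: advance +5 → t=42, phase=(0,0,6,6) → FL=S FR=S RL=W RR=W
cmd 6: advance +3 → t=45, phase=(3,3,9,9) → FL=S FR=S RL=W RR=W
cmd 7: advance +8 → t=53, phase=(11,11,5,5) → FL=W FR=W RL=S RR=S
cmd 8: advance +7 → t=60, phase=(6,6,0,0) → FL=W FR=W RL=S RR=S

after cmd 1 (t=14): FL=W FR=W RL=S RR=S
after cmd 2 (t=23): FL=S FR=S RL=W RR=W
after cmd 3 (t=31): FL=S FR=S RL=W RR=W
after cmd 4 (t=37): FL=W FR=W RL=S RR=S
after cmd 5 (t=42): FL=S FR=S RL=W RR=W
after cmd 6 (t=45): FL=S FR=S RL=W RR=W
after cmd 7 (t=53): FL=W FR=W RL=S RR=S
after cmd 8 (t=60): FL=W FR=W RL=S RR=S


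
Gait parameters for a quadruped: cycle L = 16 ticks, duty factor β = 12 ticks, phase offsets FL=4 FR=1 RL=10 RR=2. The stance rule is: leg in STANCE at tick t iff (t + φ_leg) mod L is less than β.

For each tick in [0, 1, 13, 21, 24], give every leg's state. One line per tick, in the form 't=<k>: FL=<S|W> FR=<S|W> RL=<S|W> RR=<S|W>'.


t=0: phase=(4,1,10,2) vs β=12 → FL=S FR=S RL=S RR=S
t=1: phase=(5,2,11,3) vs β=12 → FL=S FR=S RL=S RR=S
t=13: phase=(1,14,7,15) vs β=12 → FL=S FR=W RL=S RR=W
t=21: phase=(9,6,15,7) vs β=12 → FL=S FR=S RL=W RR=S
t=24: phase=(12,9,2,10) vs β=12 → FL=W FR=S RL=S RR=S

t=0: FL=S FR=S RL=S RR=S
t=1: FL=S FR=S RL=S RR=S
t=13: FL=S FR=W RL=S RR=W
t=21: FL=S FR=S RL=W RR=S
t=24: FL=W FR=S RL=S RR=S


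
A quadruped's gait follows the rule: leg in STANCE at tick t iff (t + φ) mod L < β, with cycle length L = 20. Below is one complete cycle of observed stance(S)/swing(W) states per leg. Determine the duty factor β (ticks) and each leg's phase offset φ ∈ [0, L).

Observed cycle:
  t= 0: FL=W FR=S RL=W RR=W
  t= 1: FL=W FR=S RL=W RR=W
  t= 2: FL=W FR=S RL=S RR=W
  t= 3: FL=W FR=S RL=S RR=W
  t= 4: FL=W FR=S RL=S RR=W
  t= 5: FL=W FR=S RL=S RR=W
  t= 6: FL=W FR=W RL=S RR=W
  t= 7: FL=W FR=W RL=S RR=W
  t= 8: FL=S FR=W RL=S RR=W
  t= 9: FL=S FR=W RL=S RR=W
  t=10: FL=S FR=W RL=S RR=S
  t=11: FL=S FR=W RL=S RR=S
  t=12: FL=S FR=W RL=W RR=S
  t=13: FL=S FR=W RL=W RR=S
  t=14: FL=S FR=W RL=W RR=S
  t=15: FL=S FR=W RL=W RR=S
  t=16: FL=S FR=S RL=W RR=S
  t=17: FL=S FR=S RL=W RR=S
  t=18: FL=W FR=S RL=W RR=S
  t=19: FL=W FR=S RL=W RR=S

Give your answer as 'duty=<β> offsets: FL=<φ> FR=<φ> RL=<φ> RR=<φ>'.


duty β = stance ticks per leg = 10
FL: stance ticks = 10; W→S at t=8 → φ=12
FR: stance ticks = 10; W→S at t=16 → φ=4
RL: stance ticks = 10; W→S at t=2 → φ=18
RR: stance ticks = 10; W→S at t=10 → φ=10

duty=10 offsets: FL=12 FR=4 RL=18 RR=10


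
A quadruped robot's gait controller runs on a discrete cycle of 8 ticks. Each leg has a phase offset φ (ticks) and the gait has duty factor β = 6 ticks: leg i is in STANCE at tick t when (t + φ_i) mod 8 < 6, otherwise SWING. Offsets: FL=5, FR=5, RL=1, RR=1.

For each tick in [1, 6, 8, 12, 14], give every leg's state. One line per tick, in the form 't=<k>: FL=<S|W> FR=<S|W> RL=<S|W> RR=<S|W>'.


t=1: phase=(6,6,2,2) vs β=6 → FL=W FR=W RL=S RR=S
t=6: phase=(3,3,7,7) vs β=6 → FL=S FR=S RL=W RR=W
t=8: phase=(5,5,1,1) vs β=6 → FL=S FR=S RL=S RR=S
t=12: phase=(1,1,5,5) vs β=6 → FL=S FR=S RL=S RR=S
t=14: phase=(3,3,7,7) vs β=6 → FL=S FR=S RL=W RR=W

t=1: FL=W FR=W RL=S RR=S
t=6: FL=S FR=S RL=W RR=W
t=8: FL=S FR=S RL=S RR=S
t=12: FL=S FR=S RL=S RR=S
t=14: FL=S FR=S RL=W RR=W


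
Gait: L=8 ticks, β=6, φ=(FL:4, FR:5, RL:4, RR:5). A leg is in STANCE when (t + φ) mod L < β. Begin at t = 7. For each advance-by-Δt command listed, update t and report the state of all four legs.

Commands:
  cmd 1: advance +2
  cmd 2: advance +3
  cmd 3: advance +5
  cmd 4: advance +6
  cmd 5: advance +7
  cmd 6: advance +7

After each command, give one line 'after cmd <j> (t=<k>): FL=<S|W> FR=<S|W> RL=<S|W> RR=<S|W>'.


start t=7: FL=S FR=S RL=S RR=S
cmd 1: advance +2 → t=9, phase=(5,6,5,6) → FL=S FR=W RL=S RR=W
cmd 2: advance +3 → t=12, phase=(0,1,0,1) → FL=S FR=S RL=S RR=S
cmd 3: advance +5 → t=17, phase=(5,6,5,6) → FL=S FR=W RL=S RR=W
cmd 4: advance +6 → t=23, phase=(3,4,3,4) → FL=S FR=S RL=S RR=S
cmd 5: advance +7 → t=30, phase=(2,3,2,3) → FL=S FR=S RL=S RR=S
cmd 6: advance +7 → t=37, phase=(1,2,1,2) → FL=S FR=S RL=S RR=S

after cmd 1 (t=9): FL=S FR=W RL=S RR=W
after cmd 2 (t=12): FL=S FR=S RL=S RR=S
after cmd 3 (t=17): FL=S FR=W RL=S RR=W
after cmd 4 (t=23): FL=S FR=S RL=S RR=S
after cmd 5 (t=30): FL=S FR=S RL=S RR=S
after cmd 6 (t=37): FL=S FR=S RL=S RR=S


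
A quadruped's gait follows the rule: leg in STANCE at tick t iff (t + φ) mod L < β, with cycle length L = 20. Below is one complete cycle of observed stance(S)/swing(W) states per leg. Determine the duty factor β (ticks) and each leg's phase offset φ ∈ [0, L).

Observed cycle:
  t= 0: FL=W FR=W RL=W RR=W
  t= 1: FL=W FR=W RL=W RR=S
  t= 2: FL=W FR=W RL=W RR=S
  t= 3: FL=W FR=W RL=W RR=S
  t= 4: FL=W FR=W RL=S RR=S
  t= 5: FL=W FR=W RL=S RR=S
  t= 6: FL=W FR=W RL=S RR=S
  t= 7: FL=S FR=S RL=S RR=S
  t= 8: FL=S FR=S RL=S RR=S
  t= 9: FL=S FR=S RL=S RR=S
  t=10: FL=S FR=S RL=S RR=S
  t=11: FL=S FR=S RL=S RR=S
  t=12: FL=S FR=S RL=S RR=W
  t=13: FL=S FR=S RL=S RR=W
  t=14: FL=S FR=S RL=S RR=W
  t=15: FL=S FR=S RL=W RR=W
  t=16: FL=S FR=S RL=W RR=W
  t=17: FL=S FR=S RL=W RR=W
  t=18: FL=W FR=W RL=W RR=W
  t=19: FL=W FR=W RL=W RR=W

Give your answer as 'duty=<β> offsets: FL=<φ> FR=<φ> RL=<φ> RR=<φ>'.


duty β = stance ticks per leg = 11
FL: stance ticks = 11; W→S at t=7 → φ=13
FR: stance ticks = 11; W→S at t=7 → φ=13
RL: stance ticks = 11; W→S at t=4 → φ=16
RR: stance ticks = 11; W→S at t=1 → φ=19

duty=11 offsets: FL=13 FR=13 RL=16 RR=19


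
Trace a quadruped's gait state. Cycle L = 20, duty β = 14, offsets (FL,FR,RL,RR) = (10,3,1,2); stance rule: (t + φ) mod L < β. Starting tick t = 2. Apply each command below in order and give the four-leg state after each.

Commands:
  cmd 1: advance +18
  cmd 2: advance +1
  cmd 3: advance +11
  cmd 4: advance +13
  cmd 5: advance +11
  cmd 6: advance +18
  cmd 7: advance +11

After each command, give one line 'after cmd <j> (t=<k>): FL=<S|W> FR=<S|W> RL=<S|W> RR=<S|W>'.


start t=2: FL=S FR=S RL=S RR=S
cmd 1: advance +18 → t=20, phase=(10,3,1,2) → FL=S FR=S RL=S RR=S
cmd 2: advance +1 → t=21, phase=(11,4,2,3) → FL=S FR=S RL=S RR=S
cmd 3: advance +11 → t=32, phase=(2,15,13,14) → FL=S FR=W RL=S RR=W
cmd 4: advance +13 → t=45, phase=(15,8,6,7) → FL=W FR=S RL=S RR=S
cmd 5: advance +11 → t=56, phase=(6,19,17,18) → FL=S FR=W RL=W RR=W
cmd 6: advance +18 → t=74, phase=(4,17,15,16) → FL=S FR=W RL=W RR=W
cmd 7: advance +11 → t=85, phase=(15,8,6,7) → FL=W FR=S RL=S RR=S

after cmd 1 (t=20): FL=S FR=S RL=S RR=S
after cmd 2 (t=21): FL=S FR=S RL=S RR=S
after cmd 3 (t=32): FL=S FR=W RL=S RR=W
after cmd 4 (t=45): FL=W FR=S RL=S RR=S
after cmd 5 (t=56): FL=S FR=W RL=W RR=W
after cmd 6 (t=74): FL=S FR=W RL=W RR=W
after cmd 7 (t=85): FL=W FR=S RL=S RR=S


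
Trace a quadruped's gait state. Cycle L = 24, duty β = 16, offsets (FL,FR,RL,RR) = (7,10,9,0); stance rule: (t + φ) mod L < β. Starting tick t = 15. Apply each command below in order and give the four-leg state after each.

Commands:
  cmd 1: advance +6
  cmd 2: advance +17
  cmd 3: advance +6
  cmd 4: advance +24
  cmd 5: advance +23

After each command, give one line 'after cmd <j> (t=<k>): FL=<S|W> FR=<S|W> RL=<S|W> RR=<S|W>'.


after cmd 1 (t=21): FL=S FR=S RL=S RR=W
after cmd 2 (t=38): FL=W FR=S RL=W RR=S
after cmd 3 (t=44): FL=S FR=S RL=S RR=W
after cmd 4 (t=68): FL=S FR=S RL=S RR=W
after cmd 5 (t=91): FL=S FR=S RL=S RR=W

start t=15: FL=W FR=S RL=S RR=S
cmd 1: advance +6 → t=21, phase=(4,7,6,21) → FL=S FR=S RL=S RR=W
cmd 2: advance +17 → t=38, phase=(21,0,23,14) → FL=W FR=S RL=W RR=S
cmd 3: advance +6 → t=44, phase=(3,6,5,20) → FL=S FR=S RL=S RR=W
cmd 4: advance +24 → t=68, phase=(3,6,5,20) → FL=S FR=S RL=S RR=W
cmd 5: advance +23 → t=91, phase=(2,5,4,19) → FL=S FR=S RL=S RR=W


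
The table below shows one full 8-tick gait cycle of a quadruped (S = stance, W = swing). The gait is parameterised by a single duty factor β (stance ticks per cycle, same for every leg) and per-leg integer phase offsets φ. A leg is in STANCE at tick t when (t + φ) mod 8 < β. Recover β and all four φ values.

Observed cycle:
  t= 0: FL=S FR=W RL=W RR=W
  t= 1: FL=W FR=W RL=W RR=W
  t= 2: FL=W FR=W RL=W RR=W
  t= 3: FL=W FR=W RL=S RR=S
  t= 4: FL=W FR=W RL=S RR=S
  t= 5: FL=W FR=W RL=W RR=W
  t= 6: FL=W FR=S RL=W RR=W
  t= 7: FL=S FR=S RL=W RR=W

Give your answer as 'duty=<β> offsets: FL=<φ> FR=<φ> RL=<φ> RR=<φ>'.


duty β = stance ticks per leg = 2
FL: stance ticks = 2; W→S at t=7 → φ=1
FR: stance ticks = 2; W→S at t=6 → φ=2
RL: stance ticks = 2; W→S at t=3 → φ=5
RR: stance ticks = 2; W→S at t=3 → φ=5

duty=2 offsets: FL=1 FR=2 RL=5 RR=5


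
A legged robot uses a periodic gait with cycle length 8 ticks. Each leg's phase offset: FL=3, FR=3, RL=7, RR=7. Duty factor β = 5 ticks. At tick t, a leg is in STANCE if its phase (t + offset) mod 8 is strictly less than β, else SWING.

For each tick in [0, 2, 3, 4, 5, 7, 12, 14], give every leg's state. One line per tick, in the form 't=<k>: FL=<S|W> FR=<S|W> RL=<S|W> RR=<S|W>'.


t=0: phase=(3,3,7,7) vs β=5 → FL=S FR=S RL=W RR=W
t=2: phase=(5,5,1,1) vs β=5 → FL=W FR=W RL=S RR=S
t=3: phase=(6,6,2,2) vs β=5 → FL=W FR=W RL=S RR=S
t=4: phase=(7,7,3,3) vs β=5 → FL=W FR=W RL=S RR=S
t=5: phase=(0,0,4,4) vs β=5 → FL=S FR=S RL=S RR=S
t=7: phase=(2,2,6,6) vs β=5 → FL=S FR=S RL=W RR=W
t=12: phase=(7,7,3,3) vs β=5 → FL=W FR=W RL=S RR=S
t=14: phase=(1,1,5,5) vs β=5 → FL=S FR=S RL=W RR=W

t=0: FL=S FR=S RL=W RR=W
t=2: FL=W FR=W RL=S RR=S
t=3: FL=W FR=W RL=S RR=S
t=4: FL=W FR=W RL=S RR=S
t=5: FL=S FR=S RL=S RR=S
t=7: FL=S FR=S RL=W RR=W
t=12: FL=W FR=W RL=S RR=S
t=14: FL=S FR=S RL=W RR=W


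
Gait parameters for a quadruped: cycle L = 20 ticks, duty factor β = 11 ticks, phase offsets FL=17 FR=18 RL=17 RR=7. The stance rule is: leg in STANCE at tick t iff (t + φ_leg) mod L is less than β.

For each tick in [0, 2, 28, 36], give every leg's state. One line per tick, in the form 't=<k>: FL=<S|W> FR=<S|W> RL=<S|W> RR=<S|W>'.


t=0: phase=(17,18,17,7) vs β=11 → FL=W FR=W RL=W RR=S
t=2: phase=(19,0,19,9) vs β=11 → FL=W FR=S RL=W RR=S
t=28: phase=(5,6,5,15) vs β=11 → FL=S FR=S RL=S RR=W
t=36: phase=(13,14,13,3) vs β=11 → FL=W FR=W RL=W RR=S

t=0: FL=W FR=W RL=W RR=S
t=2: FL=W FR=S RL=W RR=S
t=28: FL=S FR=S RL=S RR=W
t=36: FL=W FR=W RL=W RR=S


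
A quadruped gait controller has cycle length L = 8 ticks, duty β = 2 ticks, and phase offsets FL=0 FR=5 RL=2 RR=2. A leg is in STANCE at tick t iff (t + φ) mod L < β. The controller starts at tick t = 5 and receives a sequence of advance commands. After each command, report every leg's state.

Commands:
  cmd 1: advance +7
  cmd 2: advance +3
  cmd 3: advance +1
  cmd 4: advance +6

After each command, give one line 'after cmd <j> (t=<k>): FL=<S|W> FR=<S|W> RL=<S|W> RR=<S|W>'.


after cmd 1 (t=12): FL=W FR=S RL=W RR=W
after cmd 2 (t=15): FL=W FR=W RL=S RR=S
after cmd 3 (t=16): FL=S FR=W RL=W RR=W
after cmd 4 (t=22): FL=W FR=W RL=S RR=S

start t=5: FL=W FR=W RL=W RR=W
cmd 1: advance +7 → t=12, phase=(4,1,6,6) → FL=W FR=S RL=W RR=W
cmd 2: advance +3 → t=15, phase=(7,4,1,1) → FL=W FR=W RL=S RR=S
cmd 3: advance +1 → t=16, phase=(0,5,2,2) → FL=S FR=W RL=W RR=W
cmd 4: advance +6 → t=22, phase=(6,3,0,0) → FL=W FR=W RL=S RR=S


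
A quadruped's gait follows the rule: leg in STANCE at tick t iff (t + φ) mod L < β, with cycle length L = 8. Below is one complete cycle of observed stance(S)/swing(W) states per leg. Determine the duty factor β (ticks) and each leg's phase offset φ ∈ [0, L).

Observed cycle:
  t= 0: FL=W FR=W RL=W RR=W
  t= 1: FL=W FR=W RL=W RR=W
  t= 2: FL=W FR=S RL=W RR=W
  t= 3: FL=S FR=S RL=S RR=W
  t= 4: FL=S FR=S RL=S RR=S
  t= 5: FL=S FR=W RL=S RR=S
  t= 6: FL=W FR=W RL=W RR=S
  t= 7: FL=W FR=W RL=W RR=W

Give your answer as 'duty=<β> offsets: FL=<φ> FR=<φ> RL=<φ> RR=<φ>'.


duty β = stance ticks per leg = 3
FL: stance ticks = 3; W→S at t=3 → φ=5
FR: stance ticks = 3; W→S at t=2 → φ=6
RL: stance ticks = 3; W→S at t=3 → φ=5
RR: stance ticks = 3; W→S at t=4 → φ=4

duty=3 offsets: FL=5 FR=6 RL=5 RR=4


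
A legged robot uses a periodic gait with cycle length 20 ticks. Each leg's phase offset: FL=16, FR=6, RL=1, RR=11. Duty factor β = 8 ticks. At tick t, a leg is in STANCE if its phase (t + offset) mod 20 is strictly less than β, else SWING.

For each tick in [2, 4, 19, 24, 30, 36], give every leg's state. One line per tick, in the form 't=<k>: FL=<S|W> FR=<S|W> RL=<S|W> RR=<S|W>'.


t=2: FL=W FR=W RL=S RR=W
t=4: FL=S FR=W RL=S RR=W
t=19: FL=W FR=S RL=S RR=W
t=24: FL=S FR=W RL=S RR=W
t=30: FL=S FR=W RL=W RR=S
t=36: FL=W FR=S RL=W RR=S

t=2: phase=(18,8,3,13) vs β=8 → FL=W FR=W RL=S RR=W
t=4: phase=(0,10,5,15) vs β=8 → FL=S FR=W RL=S RR=W
t=19: phase=(15,5,0,10) vs β=8 → FL=W FR=S RL=S RR=W
t=24: phase=(0,10,5,15) vs β=8 → FL=S FR=W RL=S RR=W
t=30: phase=(6,16,11,1) vs β=8 → FL=S FR=W RL=W RR=S
t=36: phase=(12,2,17,7) vs β=8 → FL=W FR=S RL=W RR=S


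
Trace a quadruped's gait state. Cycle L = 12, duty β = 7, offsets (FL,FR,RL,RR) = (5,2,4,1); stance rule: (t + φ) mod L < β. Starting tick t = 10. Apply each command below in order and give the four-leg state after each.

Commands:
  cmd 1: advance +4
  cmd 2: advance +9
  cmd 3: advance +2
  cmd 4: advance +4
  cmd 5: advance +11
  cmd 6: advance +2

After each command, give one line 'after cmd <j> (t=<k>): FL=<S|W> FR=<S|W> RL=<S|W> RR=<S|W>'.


start t=10: FL=S FR=S RL=S RR=W
cmd 1: advance +4 → t=14, phase=(7,4,6,3) → FL=W FR=S RL=S RR=S
cmd 2: advance +9 → t=23, phase=(4,1,3,0) → FL=S FR=S RL=S RR=S
cmd 3: advance +2 → t=25, phase=(6,3,5,2) → FL=S FR=S RL=S RR=S
cmd 4: advance +4 → t=29, phase=(10,7,9,6) → FL=W FR=W RL=W RR=S
cmd 5: advance +11 → t=40, phase=(9,6,8,5) → FL=W FR=S RL=W RR=S
cmd 6: advance +2 → t=42, phase=(11,8,10,7) → FL=W FR=W RL=W RR=W

after cmd 1 (t=14): FL=W FR=S RL=S RR=S
after cmd 2 (t=23): FL=S FR=S RL=S RR=S
after cmd 3 (t=25): FL=S FR=S RL=S RR=S
after cmd 4 (t=29): FL=W FR=W RL=W RR=S
after cmd 5 (t=40): FL=W FR=S RL=W RR=S
after cmd 6 (t=42): FL=W FR=W RL=W RR=W


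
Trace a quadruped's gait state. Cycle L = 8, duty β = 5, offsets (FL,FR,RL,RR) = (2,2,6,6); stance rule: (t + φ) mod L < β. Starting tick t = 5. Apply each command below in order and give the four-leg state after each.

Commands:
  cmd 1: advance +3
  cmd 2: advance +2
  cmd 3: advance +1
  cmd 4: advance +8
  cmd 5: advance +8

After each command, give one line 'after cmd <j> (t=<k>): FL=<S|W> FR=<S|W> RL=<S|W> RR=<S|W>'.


start t=5: FL=W FR=W RL=S RR=S
cmd 1: advance +3 → t=8, phase=(2,2,6,6) → FL=S FR=S RL=W RR=W
cmd 2: advance +2 → t=10, phase=(4,4,0,0) → FL=S FR=S RL=S RR=S
cmd 3: advance +1 → t=11, phase=(5,5,1,1) → FL=W FR=W RL=S RR=S
cmd 4: advance +8 → t=19, phase=(5,5,1,1) → FL=W FR=W RL=S RR=S
cmd 5: advance +8 → t=27, phase=(5,5,1,1) → FL=W FR=W RL=S RR=S

after cmd 1 (t=8): FL=S FR=S RL=W RR=W
after cmd 2 (t=10): FL=S FR=S RL=S RR=S
after cmd 3 (t=11): FL=W FR=W RL=S RR=S
after cmd 4 (t=19): FL=W FR=W RL=S RR=S
after cmd 5 (t=27): FL=W FR=W RL=S RR=S


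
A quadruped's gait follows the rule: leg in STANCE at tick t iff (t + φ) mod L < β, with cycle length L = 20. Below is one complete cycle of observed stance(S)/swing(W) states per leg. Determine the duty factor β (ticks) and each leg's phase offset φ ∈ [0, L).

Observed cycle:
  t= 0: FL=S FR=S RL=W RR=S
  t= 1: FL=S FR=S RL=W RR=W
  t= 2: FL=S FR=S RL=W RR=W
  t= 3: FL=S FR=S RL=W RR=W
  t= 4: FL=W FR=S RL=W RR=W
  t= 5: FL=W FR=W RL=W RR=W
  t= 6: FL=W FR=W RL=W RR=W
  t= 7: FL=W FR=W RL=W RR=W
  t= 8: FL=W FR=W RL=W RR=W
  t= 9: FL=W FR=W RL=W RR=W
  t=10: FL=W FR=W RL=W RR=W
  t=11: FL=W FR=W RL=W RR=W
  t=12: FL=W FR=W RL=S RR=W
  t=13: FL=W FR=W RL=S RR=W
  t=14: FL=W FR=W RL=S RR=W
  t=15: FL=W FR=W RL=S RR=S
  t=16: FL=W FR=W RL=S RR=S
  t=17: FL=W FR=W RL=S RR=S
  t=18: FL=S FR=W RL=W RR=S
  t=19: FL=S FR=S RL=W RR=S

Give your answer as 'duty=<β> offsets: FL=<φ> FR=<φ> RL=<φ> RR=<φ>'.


duty=6 offsets: FL=2 FR=1 RL=8 RR=5

duty β = stance ticks per leg = 6
FL: stance ticks = 6; W→S at t=18 → φ=2
FR: stance ticks = 6; W→S at t=19 → φ=1
RL: stance ticks = 6; W→S at t=12 → φ=8
RR: stance ticks = 6; W→S at t=15 → φ=5


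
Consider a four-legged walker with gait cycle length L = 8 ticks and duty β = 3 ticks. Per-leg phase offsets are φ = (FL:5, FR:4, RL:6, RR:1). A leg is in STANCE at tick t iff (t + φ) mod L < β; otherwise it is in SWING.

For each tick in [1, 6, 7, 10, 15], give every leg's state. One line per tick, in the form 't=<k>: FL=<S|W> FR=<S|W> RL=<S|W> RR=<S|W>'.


t=1: phase=(6,5,7,2) vs β=3 → FL=W FR=W RL=W RR=S
t=6: phase=(3,2,4,7) vs β=3 → FL=W FR=S RL=W RR=W
t=7: phase=(4,3,5,0) vs β=3 → FL=W FR=W RL=W RR=S
t=10: phase=(7,6,0,3) vs β=3 → FL=W FR=W RL=S RR=W
t=15: phase=(4,3,5,0) vs β=3 → FL=W FR=W RL=W RR=S

t=1: FL=W FR=W RL=W RR=S
t=6: FL=W FR=S RL=W RR=W
t=7: FL=W FR=W RL=W RR=S
t=10: FL=W FR=W RL=S RR=W
t=15: FL=W FR=W RL=W RR=S


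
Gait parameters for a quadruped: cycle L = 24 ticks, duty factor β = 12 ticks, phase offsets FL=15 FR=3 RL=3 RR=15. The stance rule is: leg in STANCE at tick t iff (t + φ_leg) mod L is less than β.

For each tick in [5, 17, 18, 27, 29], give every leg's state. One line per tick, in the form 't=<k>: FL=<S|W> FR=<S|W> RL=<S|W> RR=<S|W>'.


t=5: FL=W FR=S RL=S RR=W
t=17: FL=S FR=W RL=W RR=S
t=18: FL=S FR=W RL=W RR=S
t=27: FL=W FR=S RL=S RR=W
t=29: FL=W FR=S RL=S RR=W

t=5: phase=(20,8,8,20) vs β=12 → FL=W FR=S RL=S RR=W
t=17: phase=(8,20,20,8) vs β=12 → FL=S FR=W RL=W RR=S
t=18: phase=(9,21,21,9) vs β=12 → FL=S FR=W RL=W RR=S
t=27: phase=(18,6,6,18) vs β=12 → FL=W FR=S RL=S RR=W
t=29: phase=(20,8,8,20) vs β=12 → FL=W FR=S RL=S RR=W


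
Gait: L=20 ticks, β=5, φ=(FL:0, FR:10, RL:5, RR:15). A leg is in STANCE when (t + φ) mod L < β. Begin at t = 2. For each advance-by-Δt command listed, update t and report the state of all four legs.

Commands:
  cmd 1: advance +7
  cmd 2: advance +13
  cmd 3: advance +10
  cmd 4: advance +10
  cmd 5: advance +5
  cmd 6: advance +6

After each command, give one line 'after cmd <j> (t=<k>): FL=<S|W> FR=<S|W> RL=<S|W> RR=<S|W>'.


after cmd 1 (t=9): FL=W FR=W RL=W RR=S
after cmd 2 (t=22): FL=S FR=W RL=W RR=W
after cmd 3 (t=32): FL=W FR=S RL=W RR=W
after cmd 4 (t=42): FL=S FR=W RL=W RR=W
after cmd 5 (t=47): FL=W FR=W RL=W RR=S
after cmd 6 (t=53): FL=W FR=S RL=W RR=W

start t=2: FL=S FR=W RL=W RR=W
cmd 1: advance +7 → t=9, phase=(9,19,14,4) → FL=W FR=W RL=W RR=S
cmd 2: advance +13 → t=22, phase=(2,12,7,17) → FL=S FR=W RL=W RR=W
cmd 3: advance +10 → t=32, phase=(12,2,17,7) → FL=W FR=S RL=W RR=W
cmd 4: advance +10 → t=42, phase=(2,12,7,17) → FL=S FR=W RL=W RR=W
cmd 5: advance +5 → t=47, phase=(7,17,12,2) → FL=W FR=W RL=W RR=S
cmd 6: advance +6 → t=53, phase=(13,3,18,8) → FL=W FR=S RL=W RR=W


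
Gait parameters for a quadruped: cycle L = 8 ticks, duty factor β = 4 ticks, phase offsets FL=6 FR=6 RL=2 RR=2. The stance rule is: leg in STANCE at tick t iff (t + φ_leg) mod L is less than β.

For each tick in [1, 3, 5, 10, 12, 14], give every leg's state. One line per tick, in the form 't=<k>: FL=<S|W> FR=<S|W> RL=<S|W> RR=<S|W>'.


t=1: FL=W FR=W RL=S RR=S
t=3: FL=S FR=S RL=W RR=W
t=5: FL=S FR=S RL=W RR=W
t=10: FL=S FR=S RL=W RR=W
t=12: FL=S FR=S RL=W RR=W
t=14: FL=W FR=W RL=S RR=S

t=1: phase=(7,7,3,3) vs β=4 → FL=W FR=W RL=S RR=S
t=3: phase=(1,1,5,5) vs β=4 → FL=S FR=S RL=W RR=W
t=5: phase=(3,3,7,7) vs β=4 → FL=S FR=S RL=W RR=W
t=10: phase=(0,0,4,4) vs β=4 → FL=S FR=S RL=W RR=W
t=12: phase=(2,2,6,6) vs β=4 → FL=S FR=S RL=W RR=W
t=14: phase=(4,4,0,0) vs β=4 → FL=W FR=W RL=S RR=S
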